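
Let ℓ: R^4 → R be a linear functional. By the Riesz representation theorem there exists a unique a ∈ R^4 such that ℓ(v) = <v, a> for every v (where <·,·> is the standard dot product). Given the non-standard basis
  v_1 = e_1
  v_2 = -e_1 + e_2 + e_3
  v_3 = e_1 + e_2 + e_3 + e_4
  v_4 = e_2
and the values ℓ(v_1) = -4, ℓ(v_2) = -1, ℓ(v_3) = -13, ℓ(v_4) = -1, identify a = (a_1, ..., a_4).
a = (-4, -1, -4, -4)

Write a = (a_1, ..., a_4) in the standard basis. For each basis vector v_i, ℓ(v_i) = <v_i, a> is a linear equation in the a_j's. Collect the n equations into a matrix system V a = ℓ, where row i of V is v_i (expressed in the standard basis). Since V is invertible (lower-triangular with 1s on the diagonal, up to permutation), solve by back-substitution:
  V =
[[1, 0, 0, 0],
 [-1, 1, 1, 0],
 [1, 1, 1, 1],
 [0, 1, 0, 0]]
  V a = (-4, -1, -13, -1)
Solving gives a = (-4, -1, -4, -4).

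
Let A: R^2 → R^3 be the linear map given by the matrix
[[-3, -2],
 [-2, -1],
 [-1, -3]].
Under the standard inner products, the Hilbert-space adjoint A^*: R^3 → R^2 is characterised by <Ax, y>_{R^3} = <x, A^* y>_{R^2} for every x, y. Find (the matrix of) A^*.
A^* = A^T =
[[-3, -2, -1],
 [-2, -1, -3]]

For real matrices with standard dot products, the defining identity <Ax, y> = <x, A^* y> gives (Ax)^T y = x^T (A^*) y, i.e. x^T A^T y = x^T (A^*) y. Since this holds for all x, y, we must have A^* = A^T. Therefore
A^* =
[[-3, -2, -1],
 [-2, -1, -3]].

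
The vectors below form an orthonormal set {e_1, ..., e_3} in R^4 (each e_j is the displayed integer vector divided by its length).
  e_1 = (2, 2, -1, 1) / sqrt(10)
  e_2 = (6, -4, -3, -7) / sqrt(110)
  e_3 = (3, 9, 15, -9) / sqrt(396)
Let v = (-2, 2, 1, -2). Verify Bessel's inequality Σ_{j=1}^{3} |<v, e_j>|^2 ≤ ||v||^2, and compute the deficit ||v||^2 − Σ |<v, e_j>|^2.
Σ |<v, e_j>|^2 = 27/4; ||v||^2 = 13; deficit = 25/4

Write each e_j = u_j / sqrt(<u_j, u_j>) where u_j is the displayed integer vector. Then <v, e_j> = <v, u_j> / sqrt(<u_j, u_j>), so |<v, e_j>|^2 = <v, u_j>^2 / <u_j, u_j>.
Coefficients: <v, e_1> = -3/sqrt(10), <v, e_2> = -9/sqrt(110), <v, e_3> = 45/sqrt(396).
Square and sum: Σ |<v, e_j>|^2 = 27/4.
Compute ||v||^2 = v·v = 13.
Deficit = 13 − 27/4 = 25/4 ≥ 0, confirming Bessel's inequality. (The deficit equals ||v − Σ <v,e_j> e_j||^2, the squared distance from v to span{e_j}.)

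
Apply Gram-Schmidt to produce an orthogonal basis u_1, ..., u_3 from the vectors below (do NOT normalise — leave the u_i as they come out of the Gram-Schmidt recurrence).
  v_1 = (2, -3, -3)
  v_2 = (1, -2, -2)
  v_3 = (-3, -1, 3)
Orthogonal basis:
  u_1 = (2, -3, -3)
  u_2 = (-3/11, -1/11, -1/11)
  u_3 = (0, -2, 2)

Apply the Gram-Schmidt recurrence
  u_1 = v_1
  u_i = v_i − Σ_{j<i} ((v_i · u_j) / (u_j · u_j)) · u_j.

Step by step this gives:
  u_1 = (2, -3, -3)
  u_2 = (-3/11, -1/11, -1/11)
  u_3 = (0, -2, 2)

Orthogonality check:
  u_2 · u_1 = 0 (should be 0)
  u_3 · u_1 = 0 (should be 0)
  u_3 · u_2 = 0 (should be 0)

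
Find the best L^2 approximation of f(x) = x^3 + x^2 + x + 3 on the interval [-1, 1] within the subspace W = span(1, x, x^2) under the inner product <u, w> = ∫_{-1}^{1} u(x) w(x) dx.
g(x) = x^2 + 8*x/5 + 3

The best approximation g ∈ W is the orthogonal projection of f onto W. Writing g = a_0 + a_1 x + a_2 x^2, the coefficients solve the normal equations G · a = b where
  G_{ij} = <φ_i, φ_j> and b_i = <f, φ_i>, with φ_0 = 1, φ_1 = x, φ_2 = x^2.
G =
  [2, 0, 2/3]
  [0, 2/3, 0]
  [2/3, 0, 2/5],
b = (20/3, 16/15, 12/5).
Solving gives a_0 = 3, a_1 = 8/5, a_2 = 1, so
  g(x) = x^2 + 8*x/5 + 3.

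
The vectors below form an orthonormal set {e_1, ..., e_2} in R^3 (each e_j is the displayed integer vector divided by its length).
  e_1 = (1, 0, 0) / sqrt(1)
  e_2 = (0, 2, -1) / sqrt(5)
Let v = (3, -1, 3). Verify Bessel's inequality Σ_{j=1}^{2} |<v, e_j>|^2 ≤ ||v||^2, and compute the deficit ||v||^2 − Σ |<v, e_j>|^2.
Σ |<v, e_j>|^2 = 14; ||v||^2 = 19; deficit = 5

Write each e_j = u_j / sqrt(<u_j, u_j>) where u_j is the displayed integer vector. Then <v, e_j> = <v, u_j> / sqrt(<u_j, u_j>), so |<v, e_j>|^2 = <v, u_j>^2 / <u_j, u_j>.
Coefficients: <v, e_1> = 3/sqrt(1), <v, e_2> = -5/sqrt(5).
Square and sum: Σ |<v, e_j>|^2 = 14.
Compute ||v||^2 = v·v = 19.
Deficit = 19 − 14 = 5 ≥ 0, confirming Bessel's inequality. (The deficit equals ||v − Σ <v,e_j> e_j||^2, the squared distance from v to span{e_j}.)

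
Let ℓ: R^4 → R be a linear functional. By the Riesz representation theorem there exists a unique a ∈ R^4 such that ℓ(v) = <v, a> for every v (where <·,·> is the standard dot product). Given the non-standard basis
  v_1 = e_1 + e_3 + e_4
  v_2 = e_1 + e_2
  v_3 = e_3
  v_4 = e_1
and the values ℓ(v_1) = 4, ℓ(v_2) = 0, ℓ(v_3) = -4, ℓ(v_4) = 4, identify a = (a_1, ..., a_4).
a = (4, -4, -4, 4)

Write a = (a_1, ..., a_4) in the standard basis. For each basis vector v_i, ℓ(v_i) = <v_i, a> is a linear equation in the a_j's. Collect the n equations into a matrix system V a = ℓ, where row i of V is v_i (expressed in the standard basis). Since V is invertible (lower-triangular with 1s on the diagonal, up to permutation), solve by back-substitution:
  V =
[[1, 0, 1, 1],
 [1, 1, 0, 0],
 [0, 0, 1, 0],
 [1, 0, 0, 0]]
  V a = (4, 0, -4, 4)
Solving gives a = (4, -4, -4, 4).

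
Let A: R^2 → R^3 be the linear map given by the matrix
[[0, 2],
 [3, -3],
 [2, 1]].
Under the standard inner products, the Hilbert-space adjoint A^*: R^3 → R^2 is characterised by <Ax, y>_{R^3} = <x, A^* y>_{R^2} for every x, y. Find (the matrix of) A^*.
A^* = A^T =
[[0, 3, 2],
 [2, -3, 1]]

For real matrices with standard dot products, the defining identity <Ax, y> = <x, A^* y> gives (Ax)^T y = x^T (A^*) y, i.e. x^T A^T y = x^T (A^*) y. Since this holds for all x, y, we must have A^* = A^T. Therefore
A^* =
[[0, 3, 2],
 [2, -3, 1]].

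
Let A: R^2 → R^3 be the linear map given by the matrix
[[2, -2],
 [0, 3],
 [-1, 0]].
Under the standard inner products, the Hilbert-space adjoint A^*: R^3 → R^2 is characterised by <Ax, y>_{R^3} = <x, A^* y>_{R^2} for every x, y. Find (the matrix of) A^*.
A^* = A^T =
[[2, 0, -1],
 [-2, 3, 0]]

For real matrices with standard dot products, the defining identity <Ax, y> = <x, A^* y> gives (Ax)^T y = x^T (A^*) y, i.e. x^T A^T y = x^T (A^*) y. Since this holds for all x, y, we must have A^* = A^T. Therefore
A^* =
[[2, 0, -1],
 [-2, 3, 0]].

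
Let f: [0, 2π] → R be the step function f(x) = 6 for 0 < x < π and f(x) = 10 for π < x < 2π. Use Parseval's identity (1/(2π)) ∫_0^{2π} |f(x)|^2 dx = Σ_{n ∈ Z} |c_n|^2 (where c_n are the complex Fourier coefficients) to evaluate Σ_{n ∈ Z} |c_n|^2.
Σ |c_n|^2 = 68

Parseval equates the L^2 energy of f (normalised by 1/(2π)) with the ℓ^2 sum of its Fourier coefficients: (1/(2π)) ∫_0^{2π} |f|^2 = Σ |c_n|^2.
Compute the left side: (1/(2π)) [∫_0^π 6^2 dx + ∫_π^{2π} 10^2 dx] = (1/(2π)) · (36π + 100π) = (36 + 100)/2 = 68.
So Σ_{n ∈ Z} |c_n|^2 = 68.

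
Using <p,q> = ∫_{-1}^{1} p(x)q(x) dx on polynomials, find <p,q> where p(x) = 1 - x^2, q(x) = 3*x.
<p,q> = 0

Expand the product: p(x)·q(x) = -3*x^3 + 3*x.
∫_{-1}^{1} of each monomial x^k gives [2/(k+1) if k even, 0 if k odd]. Integrating term-by-term (or equivalently evaluating the antiderivative F(x) = -3*x^4/4 + 3*x^2/2 at the endpoints):
  F(1) − F(−1) = 3/4 − (3/4) = 0.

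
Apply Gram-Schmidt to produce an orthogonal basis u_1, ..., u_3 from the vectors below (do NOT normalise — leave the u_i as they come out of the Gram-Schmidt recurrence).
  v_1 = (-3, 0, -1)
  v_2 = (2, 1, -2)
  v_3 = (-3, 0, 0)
Orthogonal basis:
  u_1 = (-3, 0, -1)
  u_2 = (4/5, 1, -12/5)
  u_3 = (-3/74, 12/37, 9/74)

Apply the Gram-Schmidt recurrence
  u_1 = v_1
  u_i = v_i − Σ_{j<i} ((v_i · u_j) / (u_j · u_j)) · u_j.

Step by step this gives:
  u_1 = (-3, 0, -1)
  u_2 = (4/5, 1, -12/5)
  u_3 = (-3/74, 12/37, 9/74)

Orthogonality check:
  u_2 · u_1 = 0 (should be 0)
  u_3 · u_1 = 0 (should be 0)
  u_3 · u_2 = 0 (should be 0)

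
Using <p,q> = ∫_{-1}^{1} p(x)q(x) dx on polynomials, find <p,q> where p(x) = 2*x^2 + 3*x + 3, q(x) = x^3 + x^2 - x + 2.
<p,q> = 50/3

Expand the product: p(x)·q(x) = 2*x^5 + 5*x^4 + 4*x^3 + 4*x^2 + 3*x + 6.
∫_{-1}^{1} of each monomial x^k gives [2/(k+1) if k even, 0 if k odd]. Integrating term-by-term (or equivalently evaluating the antiderivative F(x) = x^6/3 + x^5 + x^4 + 4*x^3/3 + 3*x^2/2 + 6*x at the endpoints):
  F(1) − F(−1) = 67/6 − (-11/2) = 50/3.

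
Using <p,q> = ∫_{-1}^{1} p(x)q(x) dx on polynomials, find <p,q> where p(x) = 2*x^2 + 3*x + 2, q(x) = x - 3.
<p,q> = -14

Expand the product: p(x)·q(x) = 2*x^3 - 3*x^2 - 7*x - 6.
∫_{-1}^{1} of each monomial x^k gives [2/(k+1) if k even, 0 if k odd]. Integrating term-by-term (or equivalently evaluating the antiderivative F(x) = x^4/2 - x^3 - 7*x^2/2 - 6*x at the endpoints):
  F(1) − F(−1) = -10 − (4) = -14.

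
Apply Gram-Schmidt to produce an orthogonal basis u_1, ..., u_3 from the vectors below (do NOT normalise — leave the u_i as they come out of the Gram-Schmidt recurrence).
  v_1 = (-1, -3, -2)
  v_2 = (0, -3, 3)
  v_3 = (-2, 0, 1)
Orthogonal basis:
  u_1 = (-1, -3, -2)
  u_2 = (3/14, -33/14, 24/7)
  u_3 = (-55/27, 11/27, 11/27)

Apply the Gram-Schmidt recurrence
  u_1 = v_1
  u_i = v_i − Σ_{j<i} ((v_i · u_j) / (u_j · u_j)) · u_j.

Step by step this gives:
  u_1 = (-1, -3, -2)
  u_2 = (3/14, -33/14, 24/7)
  u_3 = (-55/27, 11/27, 11/27)

Orthogonality check:
  u_2 · u_1 = 0 (should be 0)
  u_3 · u_1 = 0 (should be 0)
  u_3 · u_2 = 0 (should be 0)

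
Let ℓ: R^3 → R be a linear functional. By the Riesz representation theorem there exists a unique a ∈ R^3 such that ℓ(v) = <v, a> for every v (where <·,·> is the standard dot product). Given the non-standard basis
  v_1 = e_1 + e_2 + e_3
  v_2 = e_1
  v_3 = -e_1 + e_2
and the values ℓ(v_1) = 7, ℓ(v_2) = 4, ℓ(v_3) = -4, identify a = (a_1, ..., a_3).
a = (4, 0, 3)

Write a = (a_1, ..., a_3) in the standard basis. For each basis vector v_i, ℓ(v_i) = <v_i, a> is a linear equation in the a_j's. Collect the n equations into a matrix system V a = ℓ, where row i of V is v_i (expressed in the standard basis). Since V is invertible (lower-triangular with 1s on the diagonal, up to permutation), solve by back-substitution:
  V =
[[1, 1, 1],
 [1, 0, 0],
 [-1, 1, 0]]
  V a = (7, 4, -4)
Solving gives a = (4, 0, 3).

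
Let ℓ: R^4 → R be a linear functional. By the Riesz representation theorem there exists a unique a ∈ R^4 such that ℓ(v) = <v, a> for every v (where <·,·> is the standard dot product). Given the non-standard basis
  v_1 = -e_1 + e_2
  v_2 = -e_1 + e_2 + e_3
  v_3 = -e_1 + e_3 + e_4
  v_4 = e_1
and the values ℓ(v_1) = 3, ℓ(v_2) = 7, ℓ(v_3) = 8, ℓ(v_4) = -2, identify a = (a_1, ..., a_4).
a = (-2, 1, 4, 2)

Write a = (a_1, ..., a_4) in the standard basis. For each basis vector v_i, ℓ(v_i) = <v_i, a> is a linear equation in the a_j's. Collect the n equations into a matrix system V a = ℓ, where row i of V is v_i (expressed in the standard basis). Since V is invertible (lower-triangular with 1s on the diagonal, up to permutation), solve by back-substitution:
  V =
[[-1, 1, 0, 0],
 [-1, 1, 1, 0],
 [-1, 0, 1, 1],
 [1, 0, 0, 0]]
  V a = (3, 7, 8, -2)
Solving gives a = (-2, 1, 4, 2).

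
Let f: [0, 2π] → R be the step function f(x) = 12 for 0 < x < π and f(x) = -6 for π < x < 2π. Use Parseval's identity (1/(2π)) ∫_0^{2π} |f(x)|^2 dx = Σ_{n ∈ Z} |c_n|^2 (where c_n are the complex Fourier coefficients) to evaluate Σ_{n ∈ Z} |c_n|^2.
Σ |c_n|^2 = 90

Parseval equates the L^2 energy of f (normalised by 1/(2π)) with the ℓ^2 sum of its Fourier coefficients: (1/(2π)) ∫_0^{2π} |f|^2 = Σ |c_n|^2.
Compute the left side: (1/(2π)) [∫_0^π 12^2 dx + ∫_π^{2π} (-6)^2 dx] = (1/(2π)) · (144π + 36π) = (144 + 36)/2 = 90.
So Σ_{n ∈ Z} |c_n|^2 = 90.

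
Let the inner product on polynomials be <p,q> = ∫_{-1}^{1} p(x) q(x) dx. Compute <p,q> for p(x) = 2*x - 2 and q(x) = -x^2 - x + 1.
<p,q> = -4

Expand the product: p(x)·q(x) = -2*x^3 + 4*x - 2.
∫_{-1}^{1} of each monomial x^k gives [2/(k+1) if k even, 0 if k odd]. Integrating term-by-term (or equivalently evaluating the antiderivative F(x) = -x^4/2 + 2*x^2 - 2*x at the endpoints):
  F(1) − F(−1) = -1/2 − (7/2) = -4.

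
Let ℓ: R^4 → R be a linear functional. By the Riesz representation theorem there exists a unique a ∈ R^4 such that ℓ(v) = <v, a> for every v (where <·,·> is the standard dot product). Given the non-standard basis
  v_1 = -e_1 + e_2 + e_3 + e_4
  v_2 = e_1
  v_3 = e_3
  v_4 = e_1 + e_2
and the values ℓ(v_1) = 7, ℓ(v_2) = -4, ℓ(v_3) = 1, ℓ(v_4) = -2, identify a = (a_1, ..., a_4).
a = (-4, 2, 1, 0)

Write a = (a_1, ..., a_4) in the standard basis. For each basis vector v_i, ℓ(v_i) = <v_i, a> is a linear equation in the a_j's. Collect the n equations into a matrix system V a = ℓ, where row i of V is v_i (expressed in the standard basis). Since V is invertible (lower-triangular with 1s on the diagonal, up to permutation), solve by back-substitution:
  V =
[[-1, 1, 1, 1],
 [1, 0, 0, 0],
 [0, 0, 1, 0],
 [1, 1, 0, 0]]
  V a = (7, -4, 1, -2)
Solving gives a = (-4, 2, 1, 0).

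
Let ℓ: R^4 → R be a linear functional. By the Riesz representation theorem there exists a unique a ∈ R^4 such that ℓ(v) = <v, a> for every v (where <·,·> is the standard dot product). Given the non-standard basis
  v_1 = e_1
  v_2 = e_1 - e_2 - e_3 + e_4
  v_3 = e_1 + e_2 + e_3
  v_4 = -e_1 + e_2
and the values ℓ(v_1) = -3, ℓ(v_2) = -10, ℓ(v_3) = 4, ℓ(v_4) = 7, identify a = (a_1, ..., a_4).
a = (-3, 4, 3, 0)

Write a = (a_1, ..., a_4) in the standard basis. For each basis vector v_i, ℓ(v_i) = <v_i, a> is a linear equation in the a_j's. Collect the n equations into a matrix system V a = ℓ, where row i of V is v_i (expressed in the standard basis). Since V is invertible (lower-triangular with 1s on the diagonal, up to permutation), solve by back-substitution:
  V =
[[1, 0, 0, 0],
 [1, -1, -1, 1],
 [1, 1, 1, 0],
 [-1, 1, 0, 0]]
  V a = (-3, -10, 4, 7)
Solving gives a = (-3, 4, 3, 0).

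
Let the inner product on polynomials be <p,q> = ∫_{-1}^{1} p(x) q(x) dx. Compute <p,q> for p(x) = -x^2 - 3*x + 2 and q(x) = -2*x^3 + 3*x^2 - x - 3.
<p,q> = -14/5

Expand the product: p(x)·q(x) = 2*x^5 + 3*x^4 - 12*x^3 + 12*x^2 + 7*x - 6.
∫_{-1}^{1} of each monomial x^k gives [2/(k+1) if k even, 0 if k odd]. Integrating term-by-term (or equivalently evaluating the antiderivative F(x) = x^6/3 + 3*x^5/5 - 3*x^4 + 4*x^3 + 7*x^2/2 - 6*x at the endpoints):
  F(1) − F(−1) = -17/30 − (67/30) = -14/5.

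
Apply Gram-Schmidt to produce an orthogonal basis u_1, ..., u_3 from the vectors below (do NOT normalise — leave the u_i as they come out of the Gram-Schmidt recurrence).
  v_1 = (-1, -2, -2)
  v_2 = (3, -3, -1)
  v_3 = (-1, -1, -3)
Orthogonal basis:
  u_1 = (-1, -2, -2)
  u_2 = (32/9, -17/9, 1/9)
  u_3 = (32/73, 56/73, -72/73)

Apply the Gram-Schmidt recurrence
  u_1 = v_1
  u_i = v_i − Σ_{j<i} ((v_i · u_j) / (u_j · u_j)) · u_j.

Step by step this gives:
  u_1 = (-1, -2, -2)
  u_2 = (32/9, -17/9, 1/9)
  u_3 = (32/73, 56/73, -72/73)

Orthogonality check:
  u_2 · u_1 = 0 (should be 0)
  u_3 · u_1 = 0 (should be 0)
  u_3 · u_2 = 0 (should be 0)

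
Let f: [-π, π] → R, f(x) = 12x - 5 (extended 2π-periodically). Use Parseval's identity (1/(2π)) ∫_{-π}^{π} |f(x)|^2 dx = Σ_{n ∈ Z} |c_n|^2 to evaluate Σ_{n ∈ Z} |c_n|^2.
Σ |c_n|^2 = 48π^2 + 25

Expand and integrate term by term over [-π, π]:
  ∫ (12x)^2 dx = 144·(2π^3/3); ∫ 2·12·(-5)·x dx = 0 (odd integrand); ∫ (-5)^2 dx = 25·2π.
So (1/(2π)) ∫_{-π}^{π} (12x - 5)^2 dx = 144π^2/3 + 25 = 48π^2 + 25.
Parseval ⇒ Σ |c_n|^2 = 48π^2 + 25.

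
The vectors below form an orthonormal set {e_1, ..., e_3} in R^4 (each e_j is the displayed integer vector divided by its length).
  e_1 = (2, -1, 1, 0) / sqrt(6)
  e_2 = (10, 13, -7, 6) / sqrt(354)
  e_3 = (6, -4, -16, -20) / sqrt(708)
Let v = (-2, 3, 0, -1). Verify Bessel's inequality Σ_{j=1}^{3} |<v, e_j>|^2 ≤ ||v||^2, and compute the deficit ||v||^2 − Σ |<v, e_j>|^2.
Σ |<v, e_j>|^2 = 26/3; ||v||^2 = 14; deficit = 16/3

Write each e_j = u_j / sqrt(<u_j, u_j>) where u_j is the displayed integer vector. Then <v, e_j> = <v, u_j> / sqrt(<u_j, u_j>), so |<v, e_j>|^2 = <v, u_j>^2 / <u_j, u_j>.
Coefficients: <v, e_1> = -7/sqrt(6), <v, e_2> = 13/sqrt(354), <v, e_3> = -4/sqrt(708).
Square and sum: Σ |<v, e_j>|^2 = 26/3.
Compute ||v||^2 = v·v = 14.
Deficit = 14 − 26/3 = 16/3 ≥ 0, confirming Bessel's inequality. (The deficit equals ||v − Σ <v,e_j> e_j||^2, the squared distance from v to span{e_j}.)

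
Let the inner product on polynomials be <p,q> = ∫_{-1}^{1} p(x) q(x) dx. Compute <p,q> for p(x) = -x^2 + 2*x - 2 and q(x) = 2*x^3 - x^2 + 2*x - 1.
<p,q> = 32/3

Expand the product: p(x)·q(x) = -2*x^5 + 5*x^4 - 8*x^3 + 7*x^2 - 6*x + 2.
∫_{-1}^{1} of each monomial x^k gives [2/(k+1) if k even, 0 if k odd]. Integrating term-by-term (or equivalently evaluating the antiderivative F(x) = -x^6/3 + x^5 - 2*x^4 + 7*x^3/3 - 3*x^2 + 2*x at the endpoints):
  F(1) − F(−1) = 0 − (-32/3) = 32/3.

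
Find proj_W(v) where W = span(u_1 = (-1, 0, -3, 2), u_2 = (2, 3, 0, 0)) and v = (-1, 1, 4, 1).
proj_W(v) = (107/178, -6/89, 345/178, -115/89)

Set up U = [u_1 | ... | u_2] ∈ R^(4×2). The projector onto W = col(U) is P = U (U^T U)^(-1) U^T.
Compute U^T U =
  [14, -2]
  [-2, 13],
and U^T v = (-9, 1).
Solve U^T U · c = U^T v for the coefficients: c = (-115/178, -2/89). The projection is proj_W(v) = U c.
Check: (v - proj_W(v)) · u_1 = 0  (should be 0).
Check: (v - proj_W(v)) · u_2 = 0  (should be 0).
Result: proj_W(v) = (107/178, -6/89, 345/178, -115/89).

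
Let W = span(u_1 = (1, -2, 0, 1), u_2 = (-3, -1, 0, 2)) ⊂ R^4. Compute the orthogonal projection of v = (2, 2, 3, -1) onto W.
proj_W(v) = (139/83, 121/83, 0, -146/83)

Set up U = [u_1 | ... | u_2] ∈ R^(4×2). The projector onto W = col(U) is P = U (U^T U)^(-1) U^T.
Compute U^T U =
  [6, 1]
  [1, 14],
and U^T v = (-3, -10).
Solve U^T U · c = U^T v for the coefficients: c = (-32/83, -57/83). The projection is proj_W(v) = U c.
Check: (v - proj_W(v)) · u_1 = 0  (should be 0).
Check: (v - proj_W(v)) · u_2 = 0  (should be 0).
Result: proj_W(v) = (139/83, 121/83, 0, -146/83).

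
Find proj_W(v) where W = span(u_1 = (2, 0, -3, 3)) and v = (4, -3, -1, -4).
proj_W(v) = (-1/11, 0, 3/22, -3/22)

Set up U = [u_1 | ... | u_1] ∈ R^(4×1). The projector onto W = col(U) is P = U (U^T U)^(-1) U^T.
Compute U^T U =
  [22],
and U^T v = (-1).
Solve U^T U · c = U^T v for the coefficients: c = (-1/22). The projection is proj_W(v) = U c.
Check: (v - proj_W(v)) · u_1 = 0  (should be 0).
Result: proj_W(v) = (-1/11, 0, 3/22, -3/22).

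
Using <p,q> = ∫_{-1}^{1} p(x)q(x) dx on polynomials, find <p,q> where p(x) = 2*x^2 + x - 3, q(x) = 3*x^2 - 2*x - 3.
<p,q> = 136/15

Expand the product: p(x)·q(x) = 6*x^4 - x^3 - 17*x^2 + 3*x + 9.
∫_{-1}^{1} of each monomial x^k gives [2/(k+1) if k even, 0 if k odd]. Integrating term-by-term (or equivalently evaluating the antiderivative F(x) = 6*x^5/5 - x^4/4 - 17*x^3/3 + 3*x^2/2 + 9*x at the endpoints):
  F(1) − F(−1) = 347/60 − (-197/60) = 136/15.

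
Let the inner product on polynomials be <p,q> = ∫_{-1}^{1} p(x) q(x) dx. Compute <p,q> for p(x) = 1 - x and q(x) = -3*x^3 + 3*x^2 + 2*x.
<p,q> = 28/15

Expand the product: p(x)·q(x) = 3*x^4 - 6*x^3 + x^2 + 2*x.
∫_{-1}^{1} of each monomial x^k gives [2/(k+1) if k even, 0 if k odd]. Integrating term-by-term (or equivalently evaluating the antiderivative F(x) = 3*x^5/5 - 3*x^4/2 + x^3/3 + x^2 at the endpoints):
  F(1) − F(−1) = 13/30 − (-43/30) = 28/15.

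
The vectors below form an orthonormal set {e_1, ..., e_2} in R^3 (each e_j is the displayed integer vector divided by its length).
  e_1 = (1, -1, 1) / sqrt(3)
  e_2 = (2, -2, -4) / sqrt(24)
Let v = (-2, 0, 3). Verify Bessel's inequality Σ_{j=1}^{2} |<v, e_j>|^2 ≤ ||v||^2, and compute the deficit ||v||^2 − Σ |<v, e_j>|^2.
Σ |<v, e_j>|^2 = 11; ||v||^2 = 13; deficit = 2

Write each e_j = u_j / sqrt(<u_j, u_j>) where u_j is the displayed integer vector. Then <v, e_j> = <v, u_j> / sqrt(<u_j, u_j>), so |<v, e_j>|^2 = <v, u_j>^2 / <u_j, u_j>.
Coefficients: <v, e_1> = 1/sqrt(3), <v, e_2> = -16/sqrt(24).
Square and sum: Σ |<v, e_j>|^2 = 11.
Compute ||v||^2 = v·v = 13.
Deficit = 13 − 11 = 2 ≥ 0, confirming Bessel's inequality. (The deficit equals ||v − Σ <v,e_j> e_j||^2, the squared distance from v to span{e_j}.)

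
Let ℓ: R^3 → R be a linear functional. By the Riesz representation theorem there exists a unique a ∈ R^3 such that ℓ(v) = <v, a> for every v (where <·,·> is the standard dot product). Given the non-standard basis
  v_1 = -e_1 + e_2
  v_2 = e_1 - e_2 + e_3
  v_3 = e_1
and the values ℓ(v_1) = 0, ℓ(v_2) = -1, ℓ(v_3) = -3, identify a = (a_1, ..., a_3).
a = (-3, -3, -1)

Write a = (a_1, ..., a_3) in the standard basis. For each basis vector v_i, ℓ(v_i) = <v_i, a> is a linear equation in the a_j's. Collect the n equations into a matrix system V a = ℓ, where row i of V is v_i (expressed in the standard basis). Since V is invertible (lower-triangular with 1s on the diagonal, up to permutation), solve by back-substitution:
  V =
[[-1, 1, 0],
 [1, -1, 1],
 [1, 0, 0]]
  V a = (0, -1, -3)
Solving gives a = (-3, -3, -1).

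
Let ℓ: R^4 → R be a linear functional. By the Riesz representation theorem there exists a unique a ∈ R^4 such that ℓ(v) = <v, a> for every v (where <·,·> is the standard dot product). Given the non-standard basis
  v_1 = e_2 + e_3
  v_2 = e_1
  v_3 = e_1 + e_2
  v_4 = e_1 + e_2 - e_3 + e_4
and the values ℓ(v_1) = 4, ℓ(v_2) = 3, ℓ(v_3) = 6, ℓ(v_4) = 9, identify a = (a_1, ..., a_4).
a = (3, 3, 1, 4)

Write a = (a_1, ..., a_4) in the standard basis. For each basis vector v_i, ℓ(v_i) = <v_i, a> is a linear equation in the a_j's. Collect the n equations into a matrix system V a = ℓ, where row i of V is v_i (expressed in the standard basis). Since V is invertible (lower-triangular with 1s on the diagonal, up to permutation), solve by back-substitution:
  V =
[[0, 1, 1, 0],
 [1, 0, 0, 0],
 [1, 1, 0, 0],
 [1, 1, -1, 1]]
  V a = (4, 3, 6, 9)
Solving gives a = (3, 3, 1, 4).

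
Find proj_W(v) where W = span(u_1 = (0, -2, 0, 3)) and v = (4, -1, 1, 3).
proj_W(v) = (0, -22/13, 0, 33/13)

Set up U = [u_1 | ... | u_1] ∈ R^(4×1). The projector onto W = col(U) is P = U (U^T U)^(-1) U^T.
Compute U^T U =
  [13],
and U^T v = (11).
Solve U^T U · c = U^T v for the coefficients: c = (11/13). The projection is proj_W(v) = U c.
Check: (v - proj_W(v)) · u_1 = 0  (should be 0).
Result: proj_W(v) = (0, -22/13, 0, 33/13).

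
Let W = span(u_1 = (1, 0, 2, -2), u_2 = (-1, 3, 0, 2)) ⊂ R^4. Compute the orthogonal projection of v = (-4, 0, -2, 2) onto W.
proj_W(v) = (-140/101, 36/101, -256/101, 280/101)

Set up U = [u_1 | ... | u_2] ∈ R^(4×2). The projector onto W = col(U) is P = U (U^T U)^(-1) U^T.
Compute U^T U =
  [9, -5]
  [-5, 14],
and U^T v = (-12, 8).
Solve U^T U · c = U^T v for the coefficients: c = (-128/101, 12/101). The projection is proj_W(v) = U c.
Check: (v - proj_W(v)) · u_1 = 0  (should be 0).
Check: (v - proj_W(v)) · u_2 = 0  (should be 0).
Result: proj_W(v) = (-140/101, 36/101, -256/101, 280/101).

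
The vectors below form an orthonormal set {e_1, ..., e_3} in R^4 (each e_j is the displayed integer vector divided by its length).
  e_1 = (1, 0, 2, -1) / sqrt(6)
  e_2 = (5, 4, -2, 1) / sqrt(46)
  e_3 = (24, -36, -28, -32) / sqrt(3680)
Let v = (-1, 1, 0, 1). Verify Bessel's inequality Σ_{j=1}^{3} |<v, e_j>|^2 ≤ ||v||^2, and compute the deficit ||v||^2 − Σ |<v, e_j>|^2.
Σ |<v, e_j>|^2 = 89/30; ||v||^2 = 3; deficit = 1/30

Write each e_j = u_j / sqrt(<u_j, u_j>) where u_j is the displayed integer vector. Then <v, e_j> = <v, u_j> / sqrt(<u_j, u_j>), so |<v, e_j>|^2 = <v, u_j>^2 / <u_j, u_j>.
Coefficients: <v, e_1> = -2/sqrt(6), <v, e_2> = 0/sqrt(46), <v, e_3> = -92/sqrt(3680).
Square and sum: Σ |<v, e_j>|^2 = 89/30.
Compute ||v||^2 = v·v = 3.
Deficit = 3 − 89/30 = 1/30 ≥ 0, confirming Bessel's inequality. (The deficit equals ||v − Σ <v,e_j> e_j||^2, the squared distance from v to span{e_j}.)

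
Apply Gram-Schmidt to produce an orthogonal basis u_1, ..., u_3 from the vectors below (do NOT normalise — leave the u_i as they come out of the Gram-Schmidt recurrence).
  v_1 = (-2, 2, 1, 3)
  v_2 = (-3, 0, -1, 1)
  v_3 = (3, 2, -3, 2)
Orthogonal basis:
  u_1 = (-2, 2, 1, 3)
  u_2 = (-19/9, -8/9, -13/9, -1/3)
  u_3 = (124/67, 91/67, -525/134, 219/134)

Apply the Gram-Schmidt recurrence
  u_1 = v_1
  u_i = v_i − Σ_{j<i} ((v_i · u_j) / (u_j · u_j)) · u_j.

Step by step this gives:
  u_1 = (-2, 2, 1, 3)
  u_2 = (-19/9, -8/9, -13/9, -1/3)
  u_3 = (124/67, 91/67, -525/134, 219/134)

Orthogonality check:
  u_2 · u_1 = 0 (should be 0)
  u_3 · u_1 = 0 (should be 0)
  u_3 · u_2 = 0 (should be 0)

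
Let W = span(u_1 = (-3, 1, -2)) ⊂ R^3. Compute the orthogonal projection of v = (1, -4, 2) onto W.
proj_W(v) = (33/14, -11/14, 11/7)

Set up U = [u_1 | ... | u_1] ∈ R^(3×1). The projector onto W = col(U) is P = U (U^T U)^(-1) U^T.
Compute U^T U =
  [14],
and U^T v = (-11).
Solve U^T U · c = U^T v for the coefficients: c = (-11/14). The projection is proj_W(v) = U c.
Check: (v - proj_W(v)) · u_1 = 0  (should be 0).
Result: proj_W(v) = (33/14, -11/14, 11/7).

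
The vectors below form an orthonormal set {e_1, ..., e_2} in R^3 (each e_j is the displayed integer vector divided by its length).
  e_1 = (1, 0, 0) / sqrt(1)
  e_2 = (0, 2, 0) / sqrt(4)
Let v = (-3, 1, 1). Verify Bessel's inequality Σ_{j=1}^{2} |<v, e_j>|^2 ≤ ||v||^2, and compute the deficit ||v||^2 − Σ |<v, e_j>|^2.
Σ |<v, e_j>|^2 = 10; ||v||^2 = 11; deficit = 1

Write each e_j = u_j / sqrt(<u_j, u_j>) where u_j is the displayed integer vector. Then <v, e_j> = <v, u_j> / sqrt(<u_j, u_j>), so |<v, e_j>|^2 = <v, u_j>^2 / <u_j, u_j>.
Coefficients: <v, e_1> = -3/sqrt(1), <v, e_2> = 2/sqrt(4).
Square and sum: Σ |<v, e_j>|^2 = 10.
Compute ||v||^2 = v·v = 11.
Deficit = 11 − 10 = 1 ≥ 0, confirming Bessel's inequality. (The deficit equals ||v − Σ <v,e_j> e_j||^2, the squared distance from v to span{e_j}.)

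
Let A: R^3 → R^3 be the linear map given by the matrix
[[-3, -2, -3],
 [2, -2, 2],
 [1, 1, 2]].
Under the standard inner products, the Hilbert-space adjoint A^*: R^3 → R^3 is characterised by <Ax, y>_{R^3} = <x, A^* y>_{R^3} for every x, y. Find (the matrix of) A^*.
A^* = A^T =
[[-3, 2, 1],
 [-2, -2, 1],
 [-3, 2, 2]]

For real matrices with standard dot products, the defining identity <Ax, y> = <x, A^* y> gives (Ax)^T y = x^T (A^*) y, i.e. x^T A^T y = x^T (A^*) y. Since this holds for all x, y, we must have A^* = A^T. Therefore
A^* =
[[-3, 2, 1],
 [-2, -2, 1],
 [-3, 2, 2]].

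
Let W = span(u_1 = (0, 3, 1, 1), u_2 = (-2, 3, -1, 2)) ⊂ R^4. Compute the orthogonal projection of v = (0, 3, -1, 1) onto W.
proj_W(v) = (-6/7, 18/7, 0, 9/7)

Set up U = [u_1 | ... | u_2] ∈ R^(4×2). The projector onto W = col(U) is P = U (U^T U)^(-1) U^T.
Compute U^T U =
  [11, 10]
  [10, 18],
and U^T v = (9, 12).
Solve U^T U · c = U^T v for the coefficients: c = (3/7, 3/7). The projection is proj_W(v) = U c.
Check: (v - proj_W(v)) · u_1 = 0  (should be 0).
Check: (v - proj_W(v)) · u_2 = 0  (should be 0).
Result: proj_W(v) = (-6/7, 18/7, 0, 9/7).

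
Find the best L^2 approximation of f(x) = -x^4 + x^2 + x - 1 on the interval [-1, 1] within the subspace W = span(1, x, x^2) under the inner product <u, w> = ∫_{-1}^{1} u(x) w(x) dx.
g(x) = x^2/7 + x - 32/35

The best approximation g ∈ W is the orthogonal projection of f onto W. Writing g = a_0 + a_1 x + a_2 x^2, the coefficients solve the normal equations G · a = b where
  G_{ij} = <φ_i, φ_j> and b_i = <f, φ_i>, with φ_0 = 1, φ_1 = x, φ_2 = x^2.
G =
  [2, 0, 2/3]
  [0, 2/3, 0]
  [2/3, 0, 2/5],
b = (-26/15, 2/3, -58/105).
Solving gives a_0 = -32/35, a_1 = 1, a_2 = 1/7, so
  g(x) = x^2/7 + x - 32/35.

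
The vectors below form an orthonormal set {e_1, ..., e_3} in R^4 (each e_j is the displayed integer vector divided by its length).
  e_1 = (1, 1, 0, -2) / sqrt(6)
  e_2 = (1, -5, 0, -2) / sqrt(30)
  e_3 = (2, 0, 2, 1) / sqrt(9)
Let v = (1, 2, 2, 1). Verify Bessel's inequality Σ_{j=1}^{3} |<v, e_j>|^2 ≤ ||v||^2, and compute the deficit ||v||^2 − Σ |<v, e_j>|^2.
Σ |<v, e_j>|^2 = 434/45; ||v||^2 = 10; deficit = 16/45

Write each e_j = u_j / sqrt(<u_j, u_j>) where u_j is the displayed integer vector. Then <v, e_j> = <v, u_j> / sqrt(<u_j, u_j>), so |<v, e_j>|^2 = <v, u_j>^2 / <u_j, u_j>.
Coefficients: <v, e_1> = 1/sqrt(6), <v, e_2> = -11/sqrt(30), <v, e_3> = 7/sqrt(9).
Square and sum: Σ |<v, e_j>|^2 = 434/45.
Compute ||v||^2 = v·v = 10.
Deficit = 10 − 434/45 = 16/45 ≥ 0, confirming Bessel's inequality. (The deficit equals ||v − Σ <v,e_j> e_j||^2, the squared distance from v to span{e_j}.)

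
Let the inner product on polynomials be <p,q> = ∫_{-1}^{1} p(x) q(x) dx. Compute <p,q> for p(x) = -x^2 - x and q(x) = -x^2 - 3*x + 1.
<p,q> = 26/15

Expand the product: p(x)·q(x) = x^4 + 4*x^3 + 2*x^2 - x.
∫_{-1}^{1} of each monomial x^k gives [2/(k+1) if k even, 0 if k odd]. Integrating term-by-term (or equivalently evaluating the antiderivative F(x) = x^5/5 + x^4 + 2*x^3/3 - x^2/2 at the endpoints):
  F(1) − F(−1) = 41/30 − (-11/30) = 26/15.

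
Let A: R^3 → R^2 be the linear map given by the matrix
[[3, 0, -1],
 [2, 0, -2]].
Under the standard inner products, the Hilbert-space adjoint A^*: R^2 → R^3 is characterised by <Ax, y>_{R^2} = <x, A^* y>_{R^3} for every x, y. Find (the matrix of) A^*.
A^* = A^T =
[[3, 2],
 [0, 0],
 [-1, -2]]

For real matrices with standard dot products, the defining identity <Ax, y> = <x, A^* y> gives (Ax)^T y = x^T (A^*) y, i.e. x^T A^T y = x^T (A^*) y. Since this holds for all x, y, we must have A^* = A^T. Therefore
A^* =
[[3, 2],
 [0, 0],
 [-1, -2]].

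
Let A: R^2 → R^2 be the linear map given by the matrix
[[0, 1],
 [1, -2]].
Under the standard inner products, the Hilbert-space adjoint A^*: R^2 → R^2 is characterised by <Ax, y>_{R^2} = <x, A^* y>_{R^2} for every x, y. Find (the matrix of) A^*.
A^* = A^T =
[[0, 1],
 [1, -2]]

For real matrices with standard dot products, the defining identity <Ax, y> = <x, A^* y> gives (Ax)^T y = x^T (A^*) y, i.e. x^T A^T y = x^T (A^*) y. Since this holds for all x, y, we must have A^* = A^T. Therefore
A^* =
[[0, 1],
 [1, -2]].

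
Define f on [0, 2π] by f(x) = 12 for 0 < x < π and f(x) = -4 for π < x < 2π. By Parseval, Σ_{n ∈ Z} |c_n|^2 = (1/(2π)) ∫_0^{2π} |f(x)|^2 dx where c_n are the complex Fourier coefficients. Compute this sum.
Σ |c_n|^2 = 80

Parseval equates the L^2 energy of f (normalised by 1/(2π)) with the ℓ^2 sum of its Fourier coefficients: (1/(2π)) ∫_0^{2π} |f|^2 = Σ |c_n|^2.
Compute the left side: (1/(2π)) [∫_0^π 12^2 dx + ∫_π^{2π} (-4)^2 dx] = (1/(2π)) · (144π + 16π) = (144 + 16)/2 = 80.
So Σ_{n ∈ Z} |c_n|^2 = 80.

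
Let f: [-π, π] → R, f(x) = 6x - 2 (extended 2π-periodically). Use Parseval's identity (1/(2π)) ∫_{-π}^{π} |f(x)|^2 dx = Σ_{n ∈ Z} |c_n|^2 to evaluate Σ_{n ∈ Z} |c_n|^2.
Σ |c_n|^2 = 12π^2 + 4

Expand and integrate term by term over [-π, π]:
  ∫ (6x)^2 dx = 36·(2π^3/3); ∫ 2·6·(-2)·x dx = 0 (odd integrand); ∫ (-2)^2 dx = 4·2π.
So (1/(2π)) ∫_{-π}^{π} (6x - 2)^2 dx = 36π^2/3 + 4 = 12π^2 + 4.
Parseval ⇒ Σ |c_n|^2 = 12π^2 + 4.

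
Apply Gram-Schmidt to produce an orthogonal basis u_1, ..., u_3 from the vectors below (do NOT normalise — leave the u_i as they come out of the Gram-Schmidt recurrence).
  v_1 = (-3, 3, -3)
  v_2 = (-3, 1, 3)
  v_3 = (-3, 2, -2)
Orthogonal basis:
  u_1 = (-3, 3, -3)
  u_2 = (-8/3, 2/3, 10/3)
  u_3 = (-2/7, -3/7, -1/7)

Apply the Gram-Schmidt recurrence
  u_1 = v_1
  u_i = v_i − Σ_{j<i} ((v_i · u_j) / (u_j · u_j)) · u_j.

Step by step this gives:
  u_1 = (-3, 3, -3)
  u_2 = (-8/3, 2/3, 10/3)
  u_3 = (-2/7, -3/7, -1/7)

Orthogonality check:
  u_2 · u_1 = 0 (should be 0)
  u_3 · u_1 = 0 (should be 0)
  u_3 · u_2 = 0 (should be 0)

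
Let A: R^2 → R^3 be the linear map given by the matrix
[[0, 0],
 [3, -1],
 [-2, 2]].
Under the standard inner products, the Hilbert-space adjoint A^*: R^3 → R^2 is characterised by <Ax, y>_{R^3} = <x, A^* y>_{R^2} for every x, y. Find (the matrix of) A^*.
A^* = A^T =
[[0, 3, -2],
 [0, -1, 2]]

For real matrices with standard dot products, the defining identity <Ax, y> = <x, A^* y> gives (Ax)^T y = x^T (A^*) y, i.e. x^T A^T y = x^T (A^*) y. Since this holds for all x, y, we must have A^* = A^T. Therefore
A^* =
[[0, 3, -2],
 [0, -1, 2]].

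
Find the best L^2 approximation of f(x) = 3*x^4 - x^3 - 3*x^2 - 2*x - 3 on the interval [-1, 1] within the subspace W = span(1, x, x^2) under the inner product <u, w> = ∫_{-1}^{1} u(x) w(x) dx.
g(x) = -3*x^2/7 - 13*x/5 - 114/35

The best approximation g ∈ W is the orthogonal projection of f onto W. Writing g = a_0 + a_1 x + a_2 x^2, the coefficients solve the normal equations G · a = b where
  G_{ij} = <φ_i, φ_j> and b_i = <f, φ_i>, with φ_0 = 1, φ_1 = x, φ_2 = x^2.
G =
  [2, 0, 2/3]
  [0, 2/3, 0]
  [2/3, 0, 2/5],
b = (-34/5, -26/15, -82/35).
Solving gives a_0 = -114/35, a_1 = -13/5, a_2 = -3/7, so
  g(x) = -3*x^2/7 - 13*x/5 - 114/35.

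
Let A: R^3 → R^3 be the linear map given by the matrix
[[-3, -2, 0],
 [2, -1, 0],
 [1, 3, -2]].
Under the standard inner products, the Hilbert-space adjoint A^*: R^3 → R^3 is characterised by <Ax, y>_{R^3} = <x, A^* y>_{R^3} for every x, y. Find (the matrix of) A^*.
A^* = A^T =
[[-3, 2, 1],
 [-2, -1, 3],
 [0, 0, -2]]

For real matrices with standard dot products, the defining identity <Ax, y> = <x, A^* y> gives (Ax)^T y = x^T (A^*) y, i.e. x^T A^T y = x^T (A^*) y. Since this holds for all x, y, we must have A^* = A^T. Therefore
A^* =
[[-3, 2, 1],
 [-2, -1, 3],
 [0, 0, -2]].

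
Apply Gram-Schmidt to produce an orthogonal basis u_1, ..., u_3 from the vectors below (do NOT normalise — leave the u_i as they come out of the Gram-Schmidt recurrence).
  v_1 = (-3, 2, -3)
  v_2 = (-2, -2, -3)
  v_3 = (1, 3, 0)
Orthogonal basis:
  u_1 = (-3, 2, -3)
  u_2 = (-1/2, -3, -3/2)
  u_3 = (252/253, 63/253, -210/253)

Apply the Gram-Schmidt recurrence
  u_1 = v_1
  u_i = v_i − Σ_{j<i} ((v_i · u_j) / (u_j · u_j)) · u_j.

Step by step this gives:
  u_1 = (-3, 2, -3)
  u_2 = (-1/2, -3, -3/2)
  u_3 = (252/253, 63/253, -210/253)

Orthogonality check:
  u_2 · u_1 = 0 (should be 0)
  u_3 · u_1 = 0 (should be 0)
  u_3 · u_2 = 0 (should be 0)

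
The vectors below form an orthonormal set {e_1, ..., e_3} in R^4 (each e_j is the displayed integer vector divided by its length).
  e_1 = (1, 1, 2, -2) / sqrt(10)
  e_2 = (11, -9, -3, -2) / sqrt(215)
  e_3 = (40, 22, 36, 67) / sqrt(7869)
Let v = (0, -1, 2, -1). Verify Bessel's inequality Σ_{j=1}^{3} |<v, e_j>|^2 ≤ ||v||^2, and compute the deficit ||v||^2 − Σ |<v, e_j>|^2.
Σ |<v, e_j>|^2 = 971/366; ||v||^2 = 6; deficit = 1225/366

Write each e_j = u_j / sqrt(<u_j, u_j>) where u_j is the displayed integer vector. Then <v, e_j> = <v, u_j> / sqrt(<u_j, u_j>), so |<v, e_j>|^2 = <v, u_j>^2 / <u_j, u_j>.
Coefficients: <v, e_1> = 5/sqrt(10), <v, e_2> = 5/sqrt(215), <v, e_3> = -17/sqrt(7869).
Square and sum: Σ |<v, e_j>|^2 = 971/366.
Compute ||v||^2 = v·v = 6.
Deficit = 6 − 971/366 = 1225/366 ≥ 0, confirming Bessel's inequality. (The deficit equals ||v − Σ <v,e_j> e_j||^2, the squared distance from v to span{e_j}.)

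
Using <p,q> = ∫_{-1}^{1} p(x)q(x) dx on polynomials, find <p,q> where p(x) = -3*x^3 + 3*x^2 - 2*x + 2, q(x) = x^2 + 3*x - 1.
<p,q> = -166/15

Expand the product: p(x)·q(x) = -3*x^5 - 6*x^4 + 10*x^3 - 7*x^2 + 8*x - 2.
∫_{-1}^{1} of each monomial x^k gives [2/(k+1) if k even, 0 if k odd]. Integrating term-by-term (or equivalently evaluating the antiderivative F(x) = -x^6/2 - 6*x^5/5 + 5*x^4/2 - 7*x^3/3 + 4*x^2 - 2*x at the endpoints):
  F(1) − F(−1) = 7/15 − (173/15) = -166/15.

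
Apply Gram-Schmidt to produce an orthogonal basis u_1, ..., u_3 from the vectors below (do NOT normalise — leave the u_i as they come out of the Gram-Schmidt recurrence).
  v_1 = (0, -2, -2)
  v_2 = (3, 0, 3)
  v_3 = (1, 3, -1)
Orthogonal basis:
  u_1 = (0, -2, -2)
  u_2 = (3, -3/2, 3/2)
  u_3 = (5/3, 5/3, -5/3)

Apply the Gram-Schmidt recurrence
  u_1 = v_1
  u_i = v_i − Σ_{j<i} ((v_i · u_j) / (u_j · u_j)) · u_j.

Step by step this gives:
  u_1 = (0, -2, -2)
  u_2 = (3, -3/2, 3/2)
  u_3 = (5/3, 5/3, -5/3)

Orthogonality check:
  u_2 · u_1 = 0 (should be 0)
  u_3 · u_1 = 0 (should be 0)
  u_3 · u_2 = 0 (should be 0)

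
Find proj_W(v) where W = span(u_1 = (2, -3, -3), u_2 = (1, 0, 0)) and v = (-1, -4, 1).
proj_W(v) = (-1, -3/2, -3/2)

Set up U = [u_1 | ... | u_2] ∈ R^(3×2). The projector onto W = col(U) is P = U (U^T U)^(-1) U^T.
Compute U^T U =
  [22, 2]
  [2, 1],
and U^T v = (7, -1).
Solve U^T U · c = U^T v for the coefficients: c = (1/2, -2). The projection is proj_W(v) = U c.
Check: (v - proj_W(v)) · u_1 = 0  (should be 0).
Check: (v - proj_W(v)) · u_2 = 0  (should be 0).
Result: proj_W(v) = (-1, -3/2, -3/2).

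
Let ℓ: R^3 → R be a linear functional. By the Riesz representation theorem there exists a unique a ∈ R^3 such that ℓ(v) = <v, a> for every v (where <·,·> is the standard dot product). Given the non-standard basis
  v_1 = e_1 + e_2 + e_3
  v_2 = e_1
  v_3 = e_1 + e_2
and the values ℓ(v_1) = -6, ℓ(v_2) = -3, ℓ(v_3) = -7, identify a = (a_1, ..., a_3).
a = (-3, -4, 1)

Write a = (a_1, ..., a_3) in the standard basis. For each basis vector v_i, ℓ(v_i) = <v_i, a> is a linear equation in the a_j's. Collect the n equations into a matrix system V a = ℓ, where row i of V is v_i (expressed in the standard basis). Since V is invertible (lower-triangular with 1s on the diagonal, up to permutation), solve by back-substitution:
  V =
[[1, 1, 1],
 [1, 0, 0],
 [1, 1, 0]]
  V a = (-6, -3, -7)
Solving gives a = (-3, -4, 1).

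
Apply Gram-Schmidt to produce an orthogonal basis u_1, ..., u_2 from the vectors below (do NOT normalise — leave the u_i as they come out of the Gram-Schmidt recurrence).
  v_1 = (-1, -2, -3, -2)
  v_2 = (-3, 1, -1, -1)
Orthogonal basis:
  u_1 = (-1, -2, -3, -2)
  u_2 = (-8/3, 5/3, 0, -1/3)

Apply the Gram-Schmidt recurrence
  u_1 = v_1
  u_i = v_i − Σ_{j<i} ((v_i · u_j) / (u_j · u_j)) · u_j.

Step by step this gives:
  u_1 = (-1, -2, -3, -2)
  u_2 = (-8/3, 5/3, 0, -1/3)

Orthogonality check:
  u_2 · u_1 = 0 (should be 0)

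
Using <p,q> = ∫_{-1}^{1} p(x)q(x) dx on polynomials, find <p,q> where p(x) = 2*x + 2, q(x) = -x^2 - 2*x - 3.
<p,q> = -16

Expand the product: p(x)·q(x) = -2*x^3 - 6*x^2 - 10*x - 6.
∫_{-1}^{1} of each monomial x^k gives [2/(k+1) if k even, 0 if k odd]. Integrating term-by-term (or equivalently evaluating the antiderivative F(x) = -x^4/2 - 2*x^3 - 5*x^2 - 6*x at the endpoints):
  F(1) − F(−1) = -27/2 − (5/2) = -16.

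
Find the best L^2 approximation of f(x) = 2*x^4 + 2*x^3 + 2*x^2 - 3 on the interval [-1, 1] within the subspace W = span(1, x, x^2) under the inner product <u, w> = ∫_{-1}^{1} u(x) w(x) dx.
g(x) = 26*x^2/7 + 6*x/5 - 111/35

The best approximation g ∈ W is the orthogonal projection of f onto W. Writing g = a_0 + a_1 x + a_2 x^2, the coefficients solve the normal equations G · a = b where
  G_{ij} = <φ_i, φ_j> and b_i = <f, φ_i>, with φ_0 = 1, φ_1 = x, φ_2 = x^2.
G =
  [2, 0, 2/3]
  [0, 2/3, 0]
  [2/3, 0, 2/5],
b = (-58/15, 4/5, -22/35).
Solving gives a_0 = -111/35, a_1 = 6/5, a_2 = 26/7, so
  g(x) = 26*x^2/7 + 6*x/5 - 111/35.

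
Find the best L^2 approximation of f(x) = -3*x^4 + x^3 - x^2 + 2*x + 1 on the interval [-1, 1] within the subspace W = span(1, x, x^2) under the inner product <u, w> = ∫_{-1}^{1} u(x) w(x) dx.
g(x) = -25*x^2/7 + 13*x/5 + 44/35

The best approximation g ∈ W is the orthogonal projection of f onto W. Writing g = a_0 + a_1 x + a_2 x^2, the coefficients solve the normal equations G · a = b where
  G_{ij} = <φ_i, φ_j> and b_i = <f, φ_i>, with φ_0 = 1, φ_1 = x, φ_2 = x^2.
G =
  [2, 0, 2/3]
  [0, 2/3, 0]
  [2/3, 0, 2/5],
b = (2/15, 26/15, -62/105).
Solving gives a_0 = 44/35, a_1 = 13/5, a_2 = -25/7, so
  g(x) = -25*x^2/7 + 13*x/5 + 44/35.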